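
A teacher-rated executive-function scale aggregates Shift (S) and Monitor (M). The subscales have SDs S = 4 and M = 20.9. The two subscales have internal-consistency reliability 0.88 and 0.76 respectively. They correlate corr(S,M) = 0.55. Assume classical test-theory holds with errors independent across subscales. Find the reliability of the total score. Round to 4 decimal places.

Var(S+M) = 4² + 20.9² + 2·[4·20.9·0.55] = 452.81 + 91.96 = 544.77.
With uncorrelated errors the cross-covariances are all true-score covariance, so they carry over unchanged; only the diagonal terms shrink to ρᵢσᵢ².
True-score variance = [4²·0.88 + 20.9²·0.76] + 91.96 = 346.056 + 91.96 = 438.016.
Reliability = 438.016 / 544.77 = 0.8040.

0.8040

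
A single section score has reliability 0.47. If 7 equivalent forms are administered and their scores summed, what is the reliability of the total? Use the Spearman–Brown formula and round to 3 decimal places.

ρ_k = kρ / (1 + (k−1)ρ) = 7·0.47 / (1 + 6·0.47) = 3.290 / 3.820 = 0.861.

0.861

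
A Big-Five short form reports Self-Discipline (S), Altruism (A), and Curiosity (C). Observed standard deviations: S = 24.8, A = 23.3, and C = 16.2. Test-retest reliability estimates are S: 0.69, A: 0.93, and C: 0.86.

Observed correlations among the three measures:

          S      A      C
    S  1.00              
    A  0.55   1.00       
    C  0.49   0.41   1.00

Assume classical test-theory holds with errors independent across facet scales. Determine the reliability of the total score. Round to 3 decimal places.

0.904

Var(S+A+C) = 24.8² + 23.3² + 16.2² + 2·[24.8·23.3·0.55 + 24.8·16.2·0.49 + 23.3·16.2·0.41] = 1420.37 + 1338.87 = 2759.24.
Because errors are independent across components, Cov(Tᵢ,Tⱼ) = Cov(Xᵢ,Xⱼ); the off-diagonal part of the true-score variance is the same as above.
True-score variance = [24.8²·0.69 + 23.3²·0.93 + 16.2²·0.86] + 1338.87 = 1154.96 + 1338.87 = 2493.83.
Reliability = 2493.83 / 2759.24 = 0.904.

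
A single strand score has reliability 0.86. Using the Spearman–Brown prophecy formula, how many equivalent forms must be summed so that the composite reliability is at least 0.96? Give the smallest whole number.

k ≥ ρ*(1−ρ₁)/(ρ₁(1−ρ*)) = 0.96·0.14 / (0.86·0.04) = 3.907.
Smallest integer k = 4.

4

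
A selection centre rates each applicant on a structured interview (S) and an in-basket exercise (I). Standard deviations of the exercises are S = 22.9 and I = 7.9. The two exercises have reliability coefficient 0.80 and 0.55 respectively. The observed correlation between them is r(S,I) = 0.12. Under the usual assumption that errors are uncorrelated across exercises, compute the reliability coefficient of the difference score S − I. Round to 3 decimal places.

Var(S−I) = 22.9² + 7.9² − 2·22.9·7.9·0.12 = 586.82 − 43.4184 = 543.402.
Because errors are independent across components, Cov(Tᵢ,Tⱼ) = Cov(Xᵢ,Xⱼ); the off-diagonal part of the true-score variance is the same as above.
True-score variance = [22.9²·0.80 + 7.9²·0.55] − 43.4184 = 453.854 − 43.4184 = 410.435.
Reliability = 410.435 / 543.402 = 0.755.

0.755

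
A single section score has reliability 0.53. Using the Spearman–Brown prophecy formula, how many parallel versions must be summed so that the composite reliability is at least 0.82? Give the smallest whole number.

5

k ≥ ρ*(1−ρ₁)/(ρ₁(1−ρ*)) = 0.82·0.47 / (0.53·0.18) = 4.040.
Smallest integer k = 5.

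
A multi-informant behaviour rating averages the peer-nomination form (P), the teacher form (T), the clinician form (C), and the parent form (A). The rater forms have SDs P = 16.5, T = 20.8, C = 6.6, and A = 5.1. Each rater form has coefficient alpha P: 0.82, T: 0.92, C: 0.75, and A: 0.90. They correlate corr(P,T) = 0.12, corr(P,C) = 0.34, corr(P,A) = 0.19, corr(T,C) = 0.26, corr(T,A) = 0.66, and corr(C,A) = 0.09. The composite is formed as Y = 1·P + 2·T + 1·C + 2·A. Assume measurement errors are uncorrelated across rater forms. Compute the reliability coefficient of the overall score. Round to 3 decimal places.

Var(Y) = 16.5² + 2²·20.8² + 6.6² + 2²·5.1² + 2·[2·16.5·20.8·0.12 + 16.5·6.6·0.34 + 2·16.5·5.1·0.19 + 2·20.8·6.6·0.26 + 4·20.8·5.1·0.66 + 2·6.6·5.1·0.09] = 2150.41 + 1017.73 = 3168.14.
Under uncorrelated errors the observed covariances equal the true-score covariances, so only the own-variance terms attenuate.
True-score variance = [16.5²·0.82 + 2²·20.8²·0.92 + 6.6²·0.75 + 2²·5.1²·0.90] + 1017.73 = 1941.67 + 1017.73 = 2959.4.
Reliability = 2959.4 / 3168.14 = 0.934.

0.934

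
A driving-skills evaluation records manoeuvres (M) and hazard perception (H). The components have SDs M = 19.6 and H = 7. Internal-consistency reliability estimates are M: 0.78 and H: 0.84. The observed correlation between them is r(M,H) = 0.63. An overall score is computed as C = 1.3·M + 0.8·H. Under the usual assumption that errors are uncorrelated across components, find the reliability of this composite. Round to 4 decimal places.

Var(C) = 1.3²·19.6² + 0.8²·7² + 2·[1.04·19.6·7·0.63] = 680.59 + 179.787 = 860.377.
Under uncorrelated errors the observed covariances equal the true-score covariances, so only the own-variance terms attenuate.
True-score variance = [1.3²·19.6²·0.78 + 0.8²·7²·0.84] + 179.787 = 532.742 + 179.787 = 712.529.
Reliability = 712.529 / 860.377 = 0.8282.

0.8282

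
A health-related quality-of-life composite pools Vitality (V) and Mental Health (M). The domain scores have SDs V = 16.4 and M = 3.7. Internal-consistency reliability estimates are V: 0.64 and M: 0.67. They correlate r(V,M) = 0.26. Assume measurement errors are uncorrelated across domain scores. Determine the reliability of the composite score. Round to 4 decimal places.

Var(V+M) = 16.4² + 3.7² + 2·[16.4·3.7·0.26] = 282.65 + 31.5536 = 314.204.
With uncorrelated errors the cross-covariances are all true-score covariance, so they carry over unchanged; only the diagonal terms shrink to ρᵢσᵢ².
True-score variance = [16.4²·0.64 + 3.7²·0.67] + 31.5536 = 181.307 + 31.5536 = 212.86.
Reliability = 212.86 / 314.204 = 0.6775.

0.6775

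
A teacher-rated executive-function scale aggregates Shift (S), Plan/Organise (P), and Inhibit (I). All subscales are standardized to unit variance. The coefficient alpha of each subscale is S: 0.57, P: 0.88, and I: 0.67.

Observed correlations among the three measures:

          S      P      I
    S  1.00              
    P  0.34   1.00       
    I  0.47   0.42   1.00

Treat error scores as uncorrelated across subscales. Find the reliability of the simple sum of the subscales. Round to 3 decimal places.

0.839

Var(S+P+I) = 3 + 2·[0.34 + 0.47 + 0.42] = 3 + 2.46 = 5.46.
Under uncorrelated errors the observed covariances equal the true-score covariances, so only the own-variance terms attenuate.
True-score variance = [0.57 + 0.88 + 0.67] + 2.46 = 2.12 + 2.46 = 4.58.
Reliability = 4.58 / 5.46 = 0.839.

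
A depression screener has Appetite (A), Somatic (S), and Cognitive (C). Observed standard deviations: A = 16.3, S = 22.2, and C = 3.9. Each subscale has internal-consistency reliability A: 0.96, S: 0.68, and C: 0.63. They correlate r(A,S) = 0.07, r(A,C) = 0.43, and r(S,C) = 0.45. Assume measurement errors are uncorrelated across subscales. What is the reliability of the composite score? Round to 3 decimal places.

Var(A+S+C) = 16.3² + 22.2² + 3.9² + 2·[16.3·22.2·0.07 + 16.3·3.9·0.43 + 22.2·3.9·0.45] = 773.74 + 183.253 = 956.993.
With uncorrelated errors the cross-covariances are all true-score covariance, so they carry over unchanged; only the diagonal terms shrink to ρᵢσᵢ².
True-score variance = [16.3²·0.96 + 22.2²·0.68 + 3.9²·0.63] + 183.253 = 599.776 + 183.253 = 783.029.
Reliability = 783.029 / 956.993 = 0.818.

0.818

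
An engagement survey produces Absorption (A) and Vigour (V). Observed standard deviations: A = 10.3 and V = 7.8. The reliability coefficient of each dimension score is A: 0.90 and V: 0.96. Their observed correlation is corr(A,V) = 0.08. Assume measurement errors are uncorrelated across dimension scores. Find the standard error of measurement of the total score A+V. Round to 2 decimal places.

3.61

Var(total) = 166.93 + 12.8544 = 179.784.
True-score variance = 153.887 + 12.8544 = 166.742, so reliability = 0.9275.
Error variance = 179.784 − 166.742 = 13.0426; SEM = √13.0426 = 3.61.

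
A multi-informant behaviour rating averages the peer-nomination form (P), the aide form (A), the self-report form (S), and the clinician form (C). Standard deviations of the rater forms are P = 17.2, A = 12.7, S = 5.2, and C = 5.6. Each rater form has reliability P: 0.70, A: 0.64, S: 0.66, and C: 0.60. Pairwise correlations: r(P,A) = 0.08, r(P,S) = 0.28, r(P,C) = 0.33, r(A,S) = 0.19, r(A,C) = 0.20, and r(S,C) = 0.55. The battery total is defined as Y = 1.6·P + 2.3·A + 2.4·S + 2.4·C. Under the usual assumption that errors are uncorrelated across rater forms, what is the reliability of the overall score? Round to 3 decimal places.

Var(Y) = 1.6²·17.2² + 2.3²·12.7² + 2.4²·5.2² + 2.4²·5.6² + 2·[3.68·17.2·12.7·0.08 + 3.84·17.2·5.2·0.28 + 3.84·17.2·5.6·0.33 + 5.52·12.7·5.2·0.19 + 5.52·12.7·5.6·0.20 + 5.76·5.2·5.6·0.55] = 1946.96 + 1045.13 = 2992.08.
With uncorrelated errors the cross-covariances are all true-score covariance, so they carry over unchanged; only the diagonal terms shrink to ρᵢσᵢ².
True-score variance = [1.6²·17.2²·0.70 + 2.3²·12.7²·0.64 + 2.4²·5.2²·0.66 + 2.4²·5.6²·0.60] + 1045.13 = 1287.38 + 1045.13 = 2332.51.
Reliability = 2332.51 / 2992.08 = 0.780.

0.780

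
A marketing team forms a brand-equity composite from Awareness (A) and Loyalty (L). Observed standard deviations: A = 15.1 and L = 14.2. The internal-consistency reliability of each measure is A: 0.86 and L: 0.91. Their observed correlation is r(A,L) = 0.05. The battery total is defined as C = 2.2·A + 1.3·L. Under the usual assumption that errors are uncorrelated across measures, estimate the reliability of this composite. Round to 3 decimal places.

0.877

Var(C) = 2.2²·15.1² + 1.3²·14.2² + 2·[2.86·15.1·14.2·0.05] = 1444.34 + 61.3241 = 1505.66.
Under uncorrelated errors the observed covariances equal the true-score covariances, so only the own-variance terms attenuate.
True-score variance = [2.2²·15.1²·0.86 + 1.3²·14.2²·0.91] + 61.3241 = 1259.17 + 61.3241 = 1320.5.
Reliability = 1320.5 / 1505.66 = 0.877.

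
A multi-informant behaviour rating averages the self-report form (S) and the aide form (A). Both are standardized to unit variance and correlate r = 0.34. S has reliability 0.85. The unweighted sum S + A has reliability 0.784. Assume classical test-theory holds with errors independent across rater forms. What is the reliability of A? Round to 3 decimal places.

0.571

Var(S+A) = 2 + 2·0.34 = 2.680.
True-score variance = ρ_S + ρ_A + 2·0.34, so 0.784 = (0.85 + ρ_A + 0.68) / 2.680.
ρ_A = 0.784·2.680 − 0.85 − 0.68 = 0.571.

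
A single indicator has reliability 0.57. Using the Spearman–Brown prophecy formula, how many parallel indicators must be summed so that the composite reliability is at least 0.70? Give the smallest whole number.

k ≥ ρ*(1−ρ₁)/(ρ₁(1−ρ*)) = 0.70·0.43 / (0.57·0.30) = 1.760.
Smallest integer k = 2.

2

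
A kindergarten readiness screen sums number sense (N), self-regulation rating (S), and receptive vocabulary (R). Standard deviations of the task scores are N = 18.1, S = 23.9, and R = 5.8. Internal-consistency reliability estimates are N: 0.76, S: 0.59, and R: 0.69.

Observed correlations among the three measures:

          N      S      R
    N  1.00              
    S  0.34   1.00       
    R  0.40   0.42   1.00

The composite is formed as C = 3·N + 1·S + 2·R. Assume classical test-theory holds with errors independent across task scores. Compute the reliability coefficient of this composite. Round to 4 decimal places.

0.8135

Var(C) = 3²·18.1² + 23.9² + 2²·5.8² + 2·[3·18.1·23.9·0.34 + 6·18.1·5.8·0.40 + 2·23.9·5.8·0.42] = 3654.26 + 1619.27 = 5273.53.
Under uncorrelated errors the observed covariances equal the true-score covariances, so only the own-variance terms attenuate.
True-score variance = [3²·18.1²·0.76 + 23.9²·0.59 + 2²·5.8²·0.69] + 1619.27 = 2670.71 + 1619.27 = 4289.98.
Reliability = 4289.98 / 5273.53 = 0.8135.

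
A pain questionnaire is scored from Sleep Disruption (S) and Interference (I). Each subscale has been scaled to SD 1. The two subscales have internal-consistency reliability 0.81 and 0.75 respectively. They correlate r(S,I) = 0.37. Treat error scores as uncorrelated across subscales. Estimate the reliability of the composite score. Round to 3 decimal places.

0.839

Var(S+I) = 2 + 2·[0.37] = 2 + 0.74 = 2.74.
Because errors are independent across components, Cov(Tᵢ,Tⱼ) = Cov(Xᵢ,Xⱼ); the off-diagonal part of the true-score variance is the same as above.
True-score variance = [0.81 + 0.75] + 0.74 = 1.56 + 0.74 = 2.3.
Reliability = 2.3 / 2.74 = 0.839.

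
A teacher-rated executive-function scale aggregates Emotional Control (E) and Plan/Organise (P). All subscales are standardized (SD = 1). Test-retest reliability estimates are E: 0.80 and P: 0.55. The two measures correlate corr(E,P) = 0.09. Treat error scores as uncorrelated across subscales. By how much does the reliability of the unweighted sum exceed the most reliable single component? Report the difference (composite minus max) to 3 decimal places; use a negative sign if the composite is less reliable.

-0.098

Var(sum) = 2 + 0.18 = 2.18; true-score variance = 1.35 + 0.18 = 1.53; composite reliability = 0.7018.
Max component reliability = 0.8000.
Difference = 0.7018 − 0.8000 = -0.098.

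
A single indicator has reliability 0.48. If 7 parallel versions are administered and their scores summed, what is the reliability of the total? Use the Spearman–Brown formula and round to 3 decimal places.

0.866

ρ_k = kρ / (1 + (k−1)ρ) = 7·0.48 / (1 + 6·0.48) = 3.360 / 3.880 = 0.866.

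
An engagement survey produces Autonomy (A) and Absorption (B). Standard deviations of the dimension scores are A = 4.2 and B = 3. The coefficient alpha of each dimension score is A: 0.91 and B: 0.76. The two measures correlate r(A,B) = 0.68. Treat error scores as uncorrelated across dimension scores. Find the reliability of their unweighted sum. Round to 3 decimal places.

0.914

Var(A+B) = 4.2² + 3² + 2·[4.2·3·0.68] = 26.64 + 17.136 = 43.776.
Because errors are independent across components, Cov(Tᵢ,Tⱼ) = Cov(Xᵢ,Xⱼ); the off-diagonal part of the true-score variance is the same as above.
True-score variance = [4.2²·0.91 + 3²·0.76] + 17.136 = 22.8924 + 17.136 = 40.0284.
Reliability = 40.0284 / 43.776 = 0.914.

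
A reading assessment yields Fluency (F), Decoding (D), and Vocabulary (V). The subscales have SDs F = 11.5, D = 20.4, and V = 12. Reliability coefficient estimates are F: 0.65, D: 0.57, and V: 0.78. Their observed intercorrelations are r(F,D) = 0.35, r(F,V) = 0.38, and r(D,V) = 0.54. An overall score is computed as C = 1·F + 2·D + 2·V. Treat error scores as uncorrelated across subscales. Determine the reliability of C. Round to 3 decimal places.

Var(C) = 11.5² + 2²·20.4² + 2²·12² + 2·[2·11.5·20.4·0.35 + 2·11.5·12·0.38 + 4·20.4·12·0.54] = 2372.89 + 1595.74 = 3968.63.
Because errors are independent across components, Cov(Tᵢ,Tⱼ) = Cov(Xᵢ,Xⱼ); the off-diagonal part of the true-score variance is the same as above.
True-score variance = [11.5²·0.65 + 2²·20.4²·0.57 + 2²·12²·0.78] + 1595.74 = 1484.09 + 1595.74 = 3079.82.
Reliability = 3079.82 / 3968.63 = 0.776.

0.776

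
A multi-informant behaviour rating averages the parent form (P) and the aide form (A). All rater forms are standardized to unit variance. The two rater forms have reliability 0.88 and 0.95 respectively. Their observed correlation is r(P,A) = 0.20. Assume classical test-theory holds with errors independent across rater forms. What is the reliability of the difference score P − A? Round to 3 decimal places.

0.894

Var(P−A) = 1 + 1 − 2·0.20 = 2 − 0.4 = 1.6.
With uncorrelated errors the cross-covariances are all true-score covariance, so they carry over unchanged; only the diagonal terms shrink to ρᵢσᵢ².
True-score variance = [0.88 + 0.95] − 0.4 = 1.83 − 0.4 = 1.43.
Reliability = 1.43 / 1.6 = 0.894.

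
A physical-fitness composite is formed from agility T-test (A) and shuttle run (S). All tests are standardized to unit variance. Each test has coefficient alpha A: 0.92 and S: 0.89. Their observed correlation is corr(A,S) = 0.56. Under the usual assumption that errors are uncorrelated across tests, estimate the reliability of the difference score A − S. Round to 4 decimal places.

0.7841

Var(A−S) = 1 + 1 − 2·0.56 = 2 − 1.12 = 0.88.
Under uncorrelated errors the observed covariances equal the true-score covariances, so only the own-variance terms attenuate.
True-score variance = [0.92 + 0.89] − 1.12 = 1.81 − 1.12 = 0.69.
Reliability = 0.69 / 0.88 = 0.7841.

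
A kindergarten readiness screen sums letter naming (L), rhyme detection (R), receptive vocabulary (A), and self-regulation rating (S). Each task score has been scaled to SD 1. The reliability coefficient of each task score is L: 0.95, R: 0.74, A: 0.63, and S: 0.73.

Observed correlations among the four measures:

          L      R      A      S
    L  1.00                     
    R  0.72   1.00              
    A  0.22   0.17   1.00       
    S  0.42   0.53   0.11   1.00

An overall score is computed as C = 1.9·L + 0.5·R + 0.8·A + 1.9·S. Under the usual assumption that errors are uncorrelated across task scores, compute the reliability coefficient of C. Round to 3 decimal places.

Var(C) = 1.9² + 0.5² + 0.8² + 1.9² + 2·[0.95·0.72 + 1.52·0.22 + 3.61·0.42 + 0.4·0.17 + 0.95·0.53 + 1.52·0.11] = 8.11 + 6.5466 = 14.6566.
Under uncorrelated errors the observed covariances equal the true-score covariances, so only the own-variance terms attenuate.
True-score variance = [1.9²·0.95 + 0.5²·0.74 + 0.8²·0.63 + 1.9²·0.73] + 6.5466 = 6.653 + 6.5466 = 13.1996.
Reliability = 13.1996 / 14.6566 = 0.901.

0.901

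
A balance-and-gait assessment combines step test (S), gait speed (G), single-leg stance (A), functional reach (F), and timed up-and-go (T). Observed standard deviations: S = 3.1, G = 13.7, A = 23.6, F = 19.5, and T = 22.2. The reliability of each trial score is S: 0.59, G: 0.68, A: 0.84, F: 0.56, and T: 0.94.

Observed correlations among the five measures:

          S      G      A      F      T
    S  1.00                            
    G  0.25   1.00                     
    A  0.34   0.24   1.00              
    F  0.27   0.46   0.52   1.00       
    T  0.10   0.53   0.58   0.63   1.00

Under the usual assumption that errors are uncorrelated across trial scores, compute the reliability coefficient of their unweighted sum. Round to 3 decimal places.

0.915

Var(S+G+A+F+T) = 3.1² + 13.7² + 23.6² + 19.5² + 22.2² + 2·[3.1·13.7·0.25 + 3.1·23.6·0.34 + 3.1·19.5·0.27 + 3.1·22.2·0.10 + 13.7·23.6·0.24 + 13.7·19.5·0.46 + 13.7·22.2·0.53 + 23.6·19.5·0.52 + 23.6·22.2·0.58 + 19.5·22.2·0.63] = 1627.35 + 2472.56 = 4099.91.
With uncorrelated errors the cross-covariances are all true-score covariance, so they carry over unchanged; only the diagonal terms shrink to ρᵢσᵢ².
True-score variance = [3.1²·0.59 + 13.7²·0.68 + 23.6²·0.84 + 19.5²·0.56 + 22.2²·0.94] + 2472.56 = 1277.36 + 2472.56 = 3749.92.
Reliability = 3749.92 / 4099.91 = 0.915.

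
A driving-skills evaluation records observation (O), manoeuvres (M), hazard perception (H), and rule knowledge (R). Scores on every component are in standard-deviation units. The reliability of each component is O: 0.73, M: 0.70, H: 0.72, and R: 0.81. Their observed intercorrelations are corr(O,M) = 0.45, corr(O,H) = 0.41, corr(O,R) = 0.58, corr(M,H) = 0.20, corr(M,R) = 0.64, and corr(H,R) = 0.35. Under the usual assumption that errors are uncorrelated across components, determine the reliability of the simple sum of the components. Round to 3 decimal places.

Var(O+M+H+R) = 4 + 2·[0.45 + 0.41 + 0.58 + 0.20 + 0.64 + 0.35] = 4 + 5.26 = 9.26.
Under uncorrelated errors the observed covariances equal the true-score covariances, so only the own-variance terms attenuate.
True-score variance = [0.73 + 0.70 + 0.72 + 0.81] + 5.26 = 2.96 + 5.26 = 8.22.
Reliability = 8.22 / 9.26 = 0.888.

0.888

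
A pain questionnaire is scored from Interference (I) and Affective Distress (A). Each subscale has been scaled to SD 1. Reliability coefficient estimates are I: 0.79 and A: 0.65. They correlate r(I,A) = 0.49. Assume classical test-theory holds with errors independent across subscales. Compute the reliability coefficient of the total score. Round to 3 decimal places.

0.812

Var(I+A) = 2 + 2·[0.49] = 2 + 0.98 = 2.98.
With uncorrelated errors the cross-covariances are all true-score covariance, so they carry over unchanged; only the diagonal terms shrink to ρᵢσᵢ².
True-score variance = [0.79 + 0.65] + 0.98 = 1.44 + 0.98 = 2.42.
Reliability = 2.42 / 2.98 = 0.812.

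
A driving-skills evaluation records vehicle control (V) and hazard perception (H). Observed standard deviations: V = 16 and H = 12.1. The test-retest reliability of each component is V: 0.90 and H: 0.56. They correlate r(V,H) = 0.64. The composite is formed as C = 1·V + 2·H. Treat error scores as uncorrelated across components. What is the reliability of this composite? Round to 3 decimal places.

Var(C) = 16² + 2²·12.1² + 2·[2·16·12.1·0.64] = 841.64 + 495.616 = 1337.26.
Under uncorrelated errors the observed covariances equal the true-score covariances, so only the own-variance terms attenuate.
True-score variance = [16²·0.90 + 2²·12.1²·0.56] + 495.616 = 558.358 + 495.616 = 1053.97.
Reliability = 1053.97 / 1337.26 = 0.788.

0.788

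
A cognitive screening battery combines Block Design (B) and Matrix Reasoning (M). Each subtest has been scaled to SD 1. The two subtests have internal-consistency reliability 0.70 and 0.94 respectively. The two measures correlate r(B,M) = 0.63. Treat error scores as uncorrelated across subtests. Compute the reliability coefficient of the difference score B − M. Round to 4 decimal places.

Var(B−M) = 1 + 1 − 2·0.63 = 2 − 1.26 = 0.74.
Under uncorrelated errors the observed covariances equal the true-score covariances, so only the own-variance terms attenuate.
True-score variance = [0.70 + 0.94] − 1.26 = 1.64 − 1.26 = 0.38.
Reliability = 0.38 / 0.74 = 0.5135.

0.5135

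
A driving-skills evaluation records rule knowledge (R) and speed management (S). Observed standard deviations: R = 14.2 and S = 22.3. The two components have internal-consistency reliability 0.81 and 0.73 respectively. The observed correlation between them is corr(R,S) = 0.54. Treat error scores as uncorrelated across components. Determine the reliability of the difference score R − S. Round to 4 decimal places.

0.5165

Var(R−S) = 14.2² + 22.3² − 2·14.2·22.3·0.54 = 698.93 − 341.993 = 356.937.
With uncorrelated errors the cross-covariances are all true-score covariance, so they carry over unchanged; only the diagonal terms shrink to ρᵢσᵢ².
True-score variance = [14.2²·0.81 + 22.3²·0.73] − 341.993 = 526.35 − 341.993 = 184.357.
Reliability = 184.357 / 356.937 = 0.5165.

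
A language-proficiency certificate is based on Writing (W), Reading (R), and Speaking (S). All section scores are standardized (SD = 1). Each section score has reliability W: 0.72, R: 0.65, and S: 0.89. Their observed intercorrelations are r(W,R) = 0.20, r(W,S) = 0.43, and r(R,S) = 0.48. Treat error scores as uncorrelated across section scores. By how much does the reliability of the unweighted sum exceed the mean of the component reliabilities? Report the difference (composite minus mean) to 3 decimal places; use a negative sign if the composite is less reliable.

Var(sum) = 3 + 2.22 = 5.22; true-score variance = 2.26 + 2.22 = 4.48; composite reliability = 0.8582.
Mean component reliability = 0.7533.
Difference = 0.8582 − 0.7533 = 0.105.

0.105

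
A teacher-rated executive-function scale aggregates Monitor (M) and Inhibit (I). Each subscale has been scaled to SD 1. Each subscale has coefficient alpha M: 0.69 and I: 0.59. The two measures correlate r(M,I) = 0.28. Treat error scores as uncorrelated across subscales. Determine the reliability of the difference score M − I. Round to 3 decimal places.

0.500

Var(M−I) = 1 + 1 − 2·0.28 = 2 − 0.56 = 1.44.
With uncorrelated errors the cross-covariances are all true-score covariance, so they carry over unchanged; only the diagonal terms shrink to ρᵢσᵢ².
True-score variance = [0.69 + 0.59] − 0.56 = 1.28 − 0.56 = 0.72.
Reliability = 0.72 / 1.44 = 0.500.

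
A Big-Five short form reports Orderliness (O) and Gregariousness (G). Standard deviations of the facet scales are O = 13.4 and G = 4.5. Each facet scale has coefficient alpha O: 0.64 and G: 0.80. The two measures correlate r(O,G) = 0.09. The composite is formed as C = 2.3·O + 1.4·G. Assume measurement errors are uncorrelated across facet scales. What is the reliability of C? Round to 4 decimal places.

Var(C) = 2.3²·13.4² + 1.4²·4.5² + 2·[3.22·13.4·4.5·0.09] = 989.562 + 34.9499 = 1024.51.
With uncorrelated errors the cross-covariances are all true-score covariance, so they carry over unchanged; only the diagonal terms shrink to ρᵢσᵢ².
True-score variance = [2.3²·13.4²·0.64 + 1.4²·4.5²·0.80] + 34.9499 = 639.67 + 34.9499 = 674.62.
Reliability = 674.62 / 1024.51 = 0.6585.

0.6585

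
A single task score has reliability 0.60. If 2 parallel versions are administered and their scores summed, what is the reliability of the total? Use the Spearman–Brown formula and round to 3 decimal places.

0.750

ρ_k = kρ / (1 + (k−1)ρ) = 2·0.60 / (1 + 1·0.60) = 1.200 / 1.600 = 0.750.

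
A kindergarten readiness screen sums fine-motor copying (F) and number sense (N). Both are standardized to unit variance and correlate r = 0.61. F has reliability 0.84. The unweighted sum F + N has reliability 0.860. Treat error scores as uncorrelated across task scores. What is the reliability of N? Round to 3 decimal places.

Var(F+N) = 2 + 2·0.61 = 3.220.
True-score variance = ρ_F + ρ_N + 2·0.61, so 0.860 = (0.84 + ρ_N + 1.22) / 3.220.
ρ_N = 0.860·3.220 − 0.84 − 1.22 = 0.709.

0.709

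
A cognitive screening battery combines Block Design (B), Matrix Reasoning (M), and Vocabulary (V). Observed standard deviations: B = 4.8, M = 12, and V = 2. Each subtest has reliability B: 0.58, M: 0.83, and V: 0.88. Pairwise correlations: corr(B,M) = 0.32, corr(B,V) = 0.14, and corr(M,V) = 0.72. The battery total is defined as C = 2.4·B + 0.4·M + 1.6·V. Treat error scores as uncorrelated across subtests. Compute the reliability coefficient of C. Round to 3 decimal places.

Var(C) = 2.4²·4.8² + 0.4²·12² + 1.6²·2² + 2·[0.96·4.8·12·0.32 + 3.84·4.8·2·0.14 + 0.64·12·2·0.72] = 165.99 + 67.8298 = 233.82.
With uncorrelated errors the cross-covariances are all true-score covariance, so they carry over unchanged; only the diagonal terms shrink to ρᵢσᵢ².
True-score variance = [2.4²·4.8²·0.58 + 0.4²·12²·0.83 + 1.6²·2²·0.88] + 67.8298 = 105.106 + 67.8298 = 172.936.
Reliability = 172.936 / 233.82 = 0.740.

0.740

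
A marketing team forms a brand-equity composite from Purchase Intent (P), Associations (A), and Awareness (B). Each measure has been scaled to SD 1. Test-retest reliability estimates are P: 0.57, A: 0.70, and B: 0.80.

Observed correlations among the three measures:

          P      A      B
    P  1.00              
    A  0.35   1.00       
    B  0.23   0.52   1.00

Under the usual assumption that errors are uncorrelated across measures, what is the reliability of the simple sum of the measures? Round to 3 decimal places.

0.821

Var(P+A+B) = 3 + 2·[0.35 + 0.23 + 0.52] = 3 + 2.2 = 5.2.
Under uncorrelated errors the observed covariances equal the true-score covariances, so only the own-variance terms attenuate.
True-score variance = [0.57 + 0.70 + 0.80] + 2.2 = 2.07 + 2.2 = 4.27.
Reliability = 4.27 / 5.2 = 0.821.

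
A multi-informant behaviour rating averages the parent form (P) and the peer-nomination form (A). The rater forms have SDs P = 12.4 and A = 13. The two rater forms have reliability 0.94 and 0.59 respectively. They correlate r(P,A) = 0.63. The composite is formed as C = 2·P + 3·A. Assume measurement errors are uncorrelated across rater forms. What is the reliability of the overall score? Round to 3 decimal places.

Var(C) = 2²·12.4² + 3²·13² + 2·[6·12.4·13·0.63] = 2136.04 + 1218.67 = 3354.71.
With uncorrelated errors the cross-covariances are all true-score covariance, so they carry over unchanged; only the diagonal terms shrink to ρᵢσᵢ².
True-score variance = [2²·12.4²·0.94 + 3²·13²·0.59] + 1218.67 = 1475.53 + 1218.67 = 2694.2.
Reliability = 2694.2 / 3354.71 = 0.803.

0.803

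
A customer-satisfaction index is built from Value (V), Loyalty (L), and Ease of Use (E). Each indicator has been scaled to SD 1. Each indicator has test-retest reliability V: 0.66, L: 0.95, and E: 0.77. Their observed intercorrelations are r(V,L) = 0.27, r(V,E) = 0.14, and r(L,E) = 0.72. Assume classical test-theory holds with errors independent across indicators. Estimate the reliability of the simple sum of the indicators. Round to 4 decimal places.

Var(V+L+E) = 3 + 2·[0.27 + 0.14 + 0.72] = 3 + 2.26 = 5.26.
Under uncorrelated errors the observed covariances equal the true-score covariances, so only the own-variance terms attenuate.
True-score variance = [0.66 + 0.95 + 0.77] + 2.26 = 2.38 + 2.26 = 4.64.
Reliability = 4.64 / 5.26 = 0.8821.

0.8821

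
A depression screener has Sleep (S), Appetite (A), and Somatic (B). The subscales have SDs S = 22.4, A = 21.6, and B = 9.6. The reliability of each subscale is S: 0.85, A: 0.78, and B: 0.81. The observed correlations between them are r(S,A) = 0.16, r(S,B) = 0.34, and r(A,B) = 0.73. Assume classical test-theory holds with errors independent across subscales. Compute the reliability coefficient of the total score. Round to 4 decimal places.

0.8826

Var(S+A+B) = 22.4² + 21.6² + 9.6² + 2·[22.4·21.6·0.16 + 22.4·9.6·0.34 + 21.6·9.6·0.73] = 1060.48 + 603.802 = 1664.28.
Under uncorrelated errors the observed covariances equal the true-score covariances, so only the own-variance terms attenuate.
True-score variance = [22.4²·0.85 + 21.6²·0.78 + 9.6²·0.81] + 603.802 = 865.062 + 603.802 = 1468.86.
Reliability = 1468.86 / 1664.28 = 0.8826.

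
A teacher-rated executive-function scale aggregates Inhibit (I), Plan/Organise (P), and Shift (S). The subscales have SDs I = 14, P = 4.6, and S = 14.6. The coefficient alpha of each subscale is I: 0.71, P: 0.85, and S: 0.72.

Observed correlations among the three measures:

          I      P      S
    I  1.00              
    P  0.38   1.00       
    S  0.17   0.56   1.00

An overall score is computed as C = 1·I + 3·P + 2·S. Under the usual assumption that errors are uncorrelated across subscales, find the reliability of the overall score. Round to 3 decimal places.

0.836

Var(C) = 14² + 3²·4.6² + 2²·14.6² + 2·[3·14·4.6·0.38 + 2·14·14.6·0.17 + 6·4.6·14.6·0.56] = 1239.08 + 737.139 = 1976.22.
With uncorrelated errors the cross-covariances are all true-score covariance, so they carry over unchanged; only the diagonal terms shrink to ρᵢσᵢ².
True-score variance = [14²·0.71 + 3²·4.6²·0.85 + 2²·14.6²·0.72] + 737.139 = 914.935 + 737.139 = 1652.07.
Reliability = 1652.07 / 1976.22 = 0.836.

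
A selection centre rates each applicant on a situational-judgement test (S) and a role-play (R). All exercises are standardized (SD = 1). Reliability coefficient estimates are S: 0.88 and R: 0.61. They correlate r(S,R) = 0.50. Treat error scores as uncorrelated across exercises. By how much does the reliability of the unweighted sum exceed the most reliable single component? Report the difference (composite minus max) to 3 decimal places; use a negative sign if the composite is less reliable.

Var(sum) = 2 + 1 = 3; true-score variance = 1.49 + 1 = 2.49; composite reliability = 0.8300.
Max component reliability = 0.8800.
Difference = 0.8300 − 0.8800 = -0.050.

-0.050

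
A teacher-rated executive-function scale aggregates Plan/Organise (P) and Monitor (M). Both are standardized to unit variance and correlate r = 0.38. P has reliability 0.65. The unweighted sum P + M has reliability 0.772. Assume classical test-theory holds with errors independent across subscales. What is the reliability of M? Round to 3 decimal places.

Var(P+M) = 2 + 2·0.38 = 2.760.
True-score variance = ρ_P + ρ_M + 2·0.38, so 0.772 = (0.65 + ρ_M + 0.76) / 2.760.
ρ_M = 0.772·2.760 − 0.65 − 0.76 = 0.721.

0.721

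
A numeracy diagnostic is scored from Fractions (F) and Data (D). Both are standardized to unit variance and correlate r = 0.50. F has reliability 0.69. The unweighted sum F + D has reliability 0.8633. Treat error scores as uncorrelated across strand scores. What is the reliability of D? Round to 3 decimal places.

Var(F+D) = 2 + 2·0.50 = 3.000.
True-score variance = ρ_F + ρ_D + 2·0.50, so 0.8633 = (0.69 + ρ_D + 1.00) / 3.000.
ρ_D = 0.8633·3.000 − 0.69 − 1.00 = 0.900.

0.900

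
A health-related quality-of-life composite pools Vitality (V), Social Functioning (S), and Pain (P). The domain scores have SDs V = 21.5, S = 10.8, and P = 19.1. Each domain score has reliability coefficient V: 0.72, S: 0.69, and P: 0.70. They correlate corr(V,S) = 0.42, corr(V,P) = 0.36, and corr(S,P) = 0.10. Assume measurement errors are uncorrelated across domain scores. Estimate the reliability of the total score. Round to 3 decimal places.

Var(V+S+P) = 21.5² + 10.8² + 19.1² + 2·[21.5·10.8·0.42 + 21.5·19.1·0.36 + 10.8·19.1·0.10] = 943.7 + 531.972 = 1475.67.
Because errors are independent across components, Cov(Tᵢ,Tⱼ) = Cov(Xᵢ,Xⱼ); the off-diagonal part of the true-score variance is the same as above.
True-score variance = [21.5²·0.72 + 10.8²·0.69 + 19.1²·0.70] + 531.972 = 668.669 + 531.972 = 1200.64.
Reliability = 1200.64 / 1475.67 = 0.814.

0.814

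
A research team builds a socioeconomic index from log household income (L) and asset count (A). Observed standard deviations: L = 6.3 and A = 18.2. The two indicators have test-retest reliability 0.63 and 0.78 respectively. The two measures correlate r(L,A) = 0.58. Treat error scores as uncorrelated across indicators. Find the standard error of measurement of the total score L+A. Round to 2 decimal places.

9.36

Var(total) = 370.93 + 133.006 = 503.936.
True-score variance = 283.372 + 133.006 = 416.377, so reliability = 0.8263.
Error variance = 503.936 − 416.377 = 87.5581; SEM = √87.5581 = 9.36.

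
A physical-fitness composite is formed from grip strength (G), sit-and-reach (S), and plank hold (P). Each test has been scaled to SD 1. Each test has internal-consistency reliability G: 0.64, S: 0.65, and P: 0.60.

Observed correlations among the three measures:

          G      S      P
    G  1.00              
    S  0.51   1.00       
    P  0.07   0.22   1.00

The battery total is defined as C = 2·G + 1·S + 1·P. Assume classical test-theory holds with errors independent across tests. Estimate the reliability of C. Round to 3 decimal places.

0.750

Var(C) = 2² + 1 + 1 + 2·[2·0.51 + 2·0.07 + 0.22] = 6 + 2.76 = 8.76.
With uncorrelated errors the cross-covariances are all true-score covariance, so they carry over unchanged; only the diagonal terms shrink to ρᵢσᵢ².
True-score variance = [2²·0.64 + 0.65 + 0.60] + 2.76 = 3.81 + 2.76 = 6.57.
Reliability = 6.57 / 8.76 = 0.750.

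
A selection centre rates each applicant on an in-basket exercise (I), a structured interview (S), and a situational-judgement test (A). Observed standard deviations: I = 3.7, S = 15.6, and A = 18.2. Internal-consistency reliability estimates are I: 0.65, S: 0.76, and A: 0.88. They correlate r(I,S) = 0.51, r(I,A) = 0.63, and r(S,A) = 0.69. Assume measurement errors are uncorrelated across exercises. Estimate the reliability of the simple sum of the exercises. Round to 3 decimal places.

Var(I+S+A) = 3.7² + 15.6² + 18.2² + 2·[3.7·15.6·0.51 + 3.7·18.2·0.63 + 15.6·18.2·0.69] = 588.29 + 535.532 = 1123.82.
Because errors are independent across components, Cov(Tᵢ,Tⱼ) = Cov(Xᵢ,Xⱼ); the off-diagonal part of the true-score variance is the same as above.
True-score variance = [3.7²·0.65 + 15.6²·0.76 + 18.2²·0.88] + 535.532 = 485.343 + 535.532 = 1020.88.
Reliability = 1020.88 / 1123.82 = 0.908.

0.908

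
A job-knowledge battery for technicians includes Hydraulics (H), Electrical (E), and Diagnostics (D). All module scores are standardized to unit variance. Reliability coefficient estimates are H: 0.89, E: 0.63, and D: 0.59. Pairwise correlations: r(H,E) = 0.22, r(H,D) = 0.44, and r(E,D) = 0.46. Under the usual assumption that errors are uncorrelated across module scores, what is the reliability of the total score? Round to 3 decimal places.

Var(H+E+D) = 3 + 2·[0.22 + 0.44 + 0.46] = 3 + 2.24 = 5.24.
Under uncorrelated errors the observed covariances equal the true-score covariances, so only the own-variance terms attenuate.
True-score variance = [0.89 + 0.63 + 0.59] + 2.24 = 2.11 + 2.24 = 4.35.
Reliability = 4.35 / 5.24 = 0.830.

0.830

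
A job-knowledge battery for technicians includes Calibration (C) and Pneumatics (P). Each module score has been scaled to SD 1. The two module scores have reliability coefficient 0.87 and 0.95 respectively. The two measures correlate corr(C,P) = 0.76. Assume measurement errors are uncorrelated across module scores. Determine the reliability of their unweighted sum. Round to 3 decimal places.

Var(C+P) = 2 + 2·[0.76] = 2 + 1.52 = 3.52.
Under uncorrelated errors the observed covariances equal the true-score covariances, so only the own-variance terms attenuate.
True-score variance = [0.87 + 0.95] + 1.52 = 1.82 + 1.52 = 3.34.
Reliability = 3.34 / 3.52 = 0.949.

0.949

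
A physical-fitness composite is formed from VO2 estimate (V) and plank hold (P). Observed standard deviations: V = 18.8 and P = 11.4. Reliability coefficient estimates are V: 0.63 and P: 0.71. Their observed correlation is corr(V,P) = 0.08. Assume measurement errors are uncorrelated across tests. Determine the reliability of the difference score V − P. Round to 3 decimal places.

Var(V−P) = 18.8² + 11.4² − 2·18.8·11.4·0.08 = 483.4 − 34.2912 = 449.109.
Under uncorrelated errors the observed covariances equal the true-score covariances, so only the own-variance terms attenuate.
True-score variance = [18.8²·0.63 + 11.4²·0.71] − 34.2912 = 314.939 − 34.2912 = 280.648.
Reliability = 280.648 / 449.109 = 0.625.

0.625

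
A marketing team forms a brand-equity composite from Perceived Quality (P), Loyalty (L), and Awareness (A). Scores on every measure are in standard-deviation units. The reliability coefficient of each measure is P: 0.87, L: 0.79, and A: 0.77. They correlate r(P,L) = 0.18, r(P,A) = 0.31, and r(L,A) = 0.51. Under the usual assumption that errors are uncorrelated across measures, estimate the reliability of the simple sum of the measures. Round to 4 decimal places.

0.8860

Var(P+L+A) = 3 + 2·[0.18 + 0.31 + 0.51] = 3 + 2 = 5.
Under uncorrelated errors the observed covariances equal the true-score covariances, so only the own-variance terms attenuate.
True-score variance = [0.87 + 0.79 + 0.77] + 2 = 2.43 + 2 = 4.43.
Reliability = 4.43 / 5 = 0.8860.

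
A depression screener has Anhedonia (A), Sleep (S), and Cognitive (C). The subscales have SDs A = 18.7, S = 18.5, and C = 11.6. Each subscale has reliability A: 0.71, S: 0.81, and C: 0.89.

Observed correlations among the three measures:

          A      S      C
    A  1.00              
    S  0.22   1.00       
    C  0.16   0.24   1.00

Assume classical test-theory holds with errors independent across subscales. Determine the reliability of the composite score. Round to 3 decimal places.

Var(A+S+C) = 18.7² + 18.5² + 11.6² + 2·[18.7·18.5·0.22 + 18.7·11.6·0.16 + 18.5·11.6·0.24] = 826.5 + 324.64 = 1151.14.
With uncorrelated errors the cross-covariances are all true-score covariance, so they carry over unchanged; only the diagonal terms shrink to ρᵢσᵢ².
True-score variance = [18.7²·0.71 + 18.5²·0.81 + 11.6²·0.89] + 324.64 = 645.261 + 324.64 = 969.901.
Reliability = 969.901 / 1151.14 = 0.843.

0.843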